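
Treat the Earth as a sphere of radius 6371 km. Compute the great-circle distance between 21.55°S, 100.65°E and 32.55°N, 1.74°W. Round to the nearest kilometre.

Δλ = -1.74 − 100.65 = -102.39°.
Δφ = 32.55 − -21.55 = 54.10°.
a = sin²(Δφ/2) + cos φ₁ · cos φ₂ · sin²(Δλ/2) = 0.682923.
c = 2·atan2(√a, √(1−a)) = 1.94534 rad → d = 6371·c ≈ 12393.75 km.

12394 km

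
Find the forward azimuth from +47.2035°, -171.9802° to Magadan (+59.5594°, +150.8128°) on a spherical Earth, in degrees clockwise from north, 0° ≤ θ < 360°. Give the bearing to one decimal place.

Δλ = 150.8128 − -171.9802 = 322.7930°; wrapped into (−180°, 180°]: -37.2070°.
θ = atan2( sin Δλ · cos φ₂ , cos φ₁ · sin φ₂ − sin φ₁ · cos φ₂ · cos Δλ )
  = atan2(-0.30637, 0.28965) = -46.606° → normalised to [0°, 360°): 313.394°.

313.4°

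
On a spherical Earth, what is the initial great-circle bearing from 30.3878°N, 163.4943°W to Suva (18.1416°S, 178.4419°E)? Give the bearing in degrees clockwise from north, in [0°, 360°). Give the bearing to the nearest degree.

202°

Δλ = 178.4419 − -163.4943 = 341.9362°; wrapped into (−180°, 180°]: -18.0638°.
θ = atan2( sin Δλ · cos φ₂ , cos φ₁ · sin φ₂ − sin φ₁ · cos φ₂ · cos Δλ )
  = atan2(-0.29466, -0.72560) = -157.898° → normalised to [0°, 360°): 202.102°.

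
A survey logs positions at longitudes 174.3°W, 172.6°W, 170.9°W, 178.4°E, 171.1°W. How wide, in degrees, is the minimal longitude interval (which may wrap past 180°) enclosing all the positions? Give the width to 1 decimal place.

10.7°

Sort the longitudes: -174.3°, -172.6°, -171.1°, -170.9°, +178.4°.
Eastward gaps between consecutive values (wrapping around): 1.7°, 1.5°, 0.2°, 349.3°, 7.3°.
Largest gap = 349.3° ⇒ minimal covering band is its complement: 360° − 349.3° = 10.7°.
Band runs from +178.4° eastward to -170.9°, crossing the antimeridian.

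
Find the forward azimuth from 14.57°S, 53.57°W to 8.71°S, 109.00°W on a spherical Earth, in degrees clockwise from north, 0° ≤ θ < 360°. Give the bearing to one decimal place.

Δλ = -109.00 − -53.57 = -55.43°.
θ = atan2( sin Δλ · cos φ₂ , cos φ₁ · sin φ₂ − sin φ₁ · cos φ₂ · cos Δλ )
  = atan2(-0.81394, -0.00547) = -90.385° → normalised to [0°, 360°): 269.615°.

269.6°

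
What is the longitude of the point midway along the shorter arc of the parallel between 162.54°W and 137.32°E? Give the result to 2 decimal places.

167.39°E

Signed shortest Δλ from -162.54° to +137.32° is -60.14°.
Midpoint longitude = -162.54° + (-60.14°)/2 = -162.54° − 30.07° = -192.61°.
Normalise into (−180°, 180°]: +167.39°.
(The naïve average (-162.54 + +137.32)/2 = -12.61° is on the wrong side of the globe.)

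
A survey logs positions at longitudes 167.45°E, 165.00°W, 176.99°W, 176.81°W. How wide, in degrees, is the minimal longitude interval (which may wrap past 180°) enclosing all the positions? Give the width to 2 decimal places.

Sort the longitudes: -176.99°, -176.81°, -165.00°, +167.45°.
Eastward gaps between consecutive values (wrapping around): 0.18°, 11.81°, 332.45°, 15.56°.
Largest gap = 332.45° ⇒ minimal covering band is its complement: 360° − 332.45° = 27.55°.
Band runs from +167.45° eastward to -165.00°, crossing the antimeridian.

27.55°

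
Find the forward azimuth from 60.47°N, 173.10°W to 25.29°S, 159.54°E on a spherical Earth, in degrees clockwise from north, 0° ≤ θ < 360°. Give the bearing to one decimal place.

204.6°

Δλ = 159.54 − -173.10 = 332.64°; wrapped into (−180°, 180°]: -27.36°.
θ = atan2( sin Δλ · cos φ₂ , cos φ₁ · sin φ₂ − sin φ₁ · cos φ₂ · cos Δλ )
  = atan2(-0.41553, -0.90926) = -155.440° → normalised to [0°, 360°): 204.560°.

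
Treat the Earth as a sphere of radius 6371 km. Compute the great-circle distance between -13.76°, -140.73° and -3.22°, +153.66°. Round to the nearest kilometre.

Δλ = 153.66 − -140.73 = 294.39°; wrapped into (−180°, 180°]: -65.61°.
Δφ = -3.22 − -13.76 = 10.54°.
a = sin²(Δφ/2) + cos φ₁ · cos φ₂ · sin²(Δλ/2) = 0.293089.
c = 2·atan2(√a, √(1−a)) = 1.14415 rad → d = 6371·c ≈ 7289.37 km.

7289 km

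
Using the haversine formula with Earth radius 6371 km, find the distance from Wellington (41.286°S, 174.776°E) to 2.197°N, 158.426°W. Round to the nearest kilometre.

Δλ = -158.426 − 174.776 = -333.202°; wrapped into (−180°, 180°]: 26.798°.
Δφ = 2.197 − -41.286 = 43.483°.
a = sin²(Δφ/2) + cos φ₁ · cos φ₂ · sin²(Δλ/2) = 0.177532.
c = 2·atan2(√a, √(1−a)) = 0.86986 rad → d = 6371·c ≈ 5541.86 km.

5542 km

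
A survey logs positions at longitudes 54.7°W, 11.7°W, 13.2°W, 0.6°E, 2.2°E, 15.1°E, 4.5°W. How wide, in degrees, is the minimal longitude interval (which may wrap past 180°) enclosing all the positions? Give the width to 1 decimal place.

69.8°

Sort the longitudes: -54.7°, -13.2°, -11.7°, -4.5°, +0.6°, +2.2°, +15.1°.
Eastward gaps between consecutive values (wrapping around): 41.5°, 1.5°, 7.2°, 5.1°, 1.6°, 12.9°, 290.2°.
Largest gap = 290.2° ⇒ minimal covering band is its complement: 360° − 290.2° = 69.8°.
Band runs from -54.7° eastward to +15.1°.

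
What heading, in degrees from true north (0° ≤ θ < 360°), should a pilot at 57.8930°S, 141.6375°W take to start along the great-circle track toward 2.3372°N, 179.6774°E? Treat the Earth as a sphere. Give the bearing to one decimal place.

Δλ = 179.6774 − -141.6375 = 321.3149°; wrapped into (−180°, 180°]: -38.6851°.
θ = atan2( sin Δλ · cos φ₂ , cos φ₁ · sin φ₂ − sin φ₁ · cos φ₂ · cos Δλ )
  = atan2(-0.62452, 0.68233) = -42.467° → normalised to [0°, 360°): 317.533°.

317.5°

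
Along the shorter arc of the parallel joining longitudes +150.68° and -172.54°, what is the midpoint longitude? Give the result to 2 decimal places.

+169.07°

Signed shortest Δλ from +150.68° to -172.54° is +36.78°.
Midpoint longitude = +150.68° + (+36.78°)/2 = +150.68° + 18.39° = +169.07°.
(The naïve average (+150.68 + -172.54)/2 = -10.93° is on the wrong side of the globe.)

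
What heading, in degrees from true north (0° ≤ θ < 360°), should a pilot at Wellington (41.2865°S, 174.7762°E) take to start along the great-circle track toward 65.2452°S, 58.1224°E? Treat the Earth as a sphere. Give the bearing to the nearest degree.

Δλ = 58.1224 − 174.7762 = -116.6538°.
θ = atan2( sin Δλ · cos φ₂ , cos φ₁ · sin φ₂ − sin φ₁ · cos φ₂ · cos Δλ )
  = atan2(-0.37424, -0.80631) = -155.102° → normalised to [0°, 360°): 204.898°.

205°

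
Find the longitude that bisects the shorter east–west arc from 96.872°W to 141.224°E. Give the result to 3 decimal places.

157.824°W

Signed shortest Δλ from -96.872° to +141.224° is -121.904°.
Midpoint longitude = -96.872° + (-121.904°)/2 = -96.872° − 60.952° = -157.824°.
(The naïve average (-96.872 + +141.224)/2 = 22.176° is on the wrong side of the globe.)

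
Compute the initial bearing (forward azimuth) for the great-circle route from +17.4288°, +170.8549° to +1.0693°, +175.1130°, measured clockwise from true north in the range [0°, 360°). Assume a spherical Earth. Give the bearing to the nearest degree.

165°

Δλ = 175.1130 − 170.8549 = 4.2581°.
θ = atan2( sin Δλ · cos φ₂ , cos φ₁ · sin φ₂ − sin φ₁ · cos φ₂ · cos Δλ )
  = atan2(0.07424, -0.28084) = 165.193° → normalised to [0°, 360°): 165.193°.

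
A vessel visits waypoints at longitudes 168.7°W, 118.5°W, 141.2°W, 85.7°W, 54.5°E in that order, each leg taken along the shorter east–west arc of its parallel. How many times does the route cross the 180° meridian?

0

Leg 1: -168.7° → -118.5°, shortest Δλ = 50.2° (east) — does not cross 180°.
Leg 2: -118.5° → -141.2°, shortest Δλ = -22.7° (west) — does not cross 180°.
Leg 3: -141.2° → -85.7°, shortest Δλ = 55.5° (east) — does not cross 180°.
Leg 4: -85.7° → +54.5°, shortest Δλ = 140.2° (east) — does not cross 180°.
Total crossings: 0.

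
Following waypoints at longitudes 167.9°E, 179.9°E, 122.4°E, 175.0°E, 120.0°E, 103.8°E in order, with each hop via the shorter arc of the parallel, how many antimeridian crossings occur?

0

Leg 1: +167.9° → +179.9°, shortest Δλ = 12.0° (east) — does not cross 180°.
Leg 2: +179.9° → +122.4°, shortest Δλ = -57.5° (west) — does not cross 180°.
Leg 3: +122.4° → +175.0°, shortest Δλ = 52.6° (east) — does not cross 180°.
Leg 4: +175.0° → +120.0°, shortest Δλ = -55.0° (west) — does not cross 180°.
Leg 5: +120.0° → +103.8°, shortest Δλ = -16.2° (west) — does not cross 180°.
Total crossings: 0.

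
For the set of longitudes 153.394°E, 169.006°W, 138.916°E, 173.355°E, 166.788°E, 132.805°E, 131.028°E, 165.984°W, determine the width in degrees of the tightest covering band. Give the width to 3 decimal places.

62.988°

Sort the longitudes: -169.006°, -165.984°, +131.028°, +132.805°, +138.916°, +153.394°, +166.788°, +173.355°.
Eastward gaps between consecutive values (wrapping around): 3.022°, 297.012°, 1.777°, 6.111°, 14.478°, 13.394°, 6.567°, 17.639°.
Largest gap = 297.012° ⇒ minimal covering band is its complement: 360° − 297.012° = 62.988°.
Band runs from +131.028° eastward to -165.984°, crossing the antimeridian.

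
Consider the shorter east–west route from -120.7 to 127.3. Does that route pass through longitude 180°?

Yes

Naïve |127.3 − -120.7| = 248.0° > 180°, so the shorter arc goes the other way round — across 180°.
Signed shortest Δλ = ((127.3 − -120.7 + 180) mod 360) − 180 = -112.0°.
Going west by 112.0° from -120.7° passes through 180° before reaching +127.3°.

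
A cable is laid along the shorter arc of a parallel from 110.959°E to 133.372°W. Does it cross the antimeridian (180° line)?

Yes

Naïve |-133.372 − 110.959| = 244.331° > 180°, so the shorter arc goes the other way round — across 180°.
Signed shortest Δλ = ((-133.372 − 110.959 + 180) mod 360) − 180 = 115.669°.
Going east by 115.669° from +110.959° passes through 180° before reaching -133.372°.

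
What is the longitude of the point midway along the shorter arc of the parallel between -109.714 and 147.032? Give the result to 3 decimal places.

Signed shortest Δλ from -109.714° to +147.032° is -103.254°.
Midpoint longitude = -109.714° + (-103.254°)/2 = -109.714° − 51.627° = -161.341°.
(The naïve average (-109.714 + +147.032)/2 = 18.659° is on the wrong side of the globe.)

-161.341°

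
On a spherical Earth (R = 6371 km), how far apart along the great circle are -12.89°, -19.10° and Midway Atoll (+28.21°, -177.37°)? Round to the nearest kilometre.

17192 km

Δλ = -177.37 − -19.10 = -158.27°.
Δφ = 28.21 − -12.89 = 41.10°.
a = sin²(Δφ/2) + cos φ₁ · cos φ₂ · sin²(Δλ/2) = 0.951711.
c = 2·atan2(√a, √(1−a)) = 2.69848 rad → d = 6371·c ≈ 17192.03 km.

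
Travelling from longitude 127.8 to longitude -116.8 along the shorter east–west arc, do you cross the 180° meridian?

Naïve |-116.8 − 127.8| = 244.6° > 180°, so the shorter arc goes the other way round — across 180°.
Signed shortest Δλ = ((-116.8 − 127.8 + 180) mod 360) − 180 = 115.4°.
Going east by 115.4° from +127.8° passes through 180° before reaching -116.8°.

Yes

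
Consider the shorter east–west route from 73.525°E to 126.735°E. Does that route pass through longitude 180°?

No

Signed shortest Δλ = ((126.735 − 73.525 + 180) mod 360) − 180 = 53.21°.
Going east by 53.21° from +73.525° reaches +126.735° without touching 180°.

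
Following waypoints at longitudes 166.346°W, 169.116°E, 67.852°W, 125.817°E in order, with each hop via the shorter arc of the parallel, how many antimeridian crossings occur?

Leg 1: -166.346° → +169.116°, shortest Δλ = -24.538° (west) — crosses 180°.
Leg 2: +169.116° → -67.852°, shortest Δλ = 123.032° (east) — crosses 180°.
Leg 3: -67.852° → +125.817°, shortest Δλ = -166.331° (west) — crosses 180°.
Total crossings: 3.

3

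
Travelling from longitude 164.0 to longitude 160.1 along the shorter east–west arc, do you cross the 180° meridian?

Signed shortest Δλ = ((160.1 − 164.0 + 180) mod 360) − 180 = -3.9°.
Going west by 3.9° from +164.0° reaches +160.1° without touching 180°.

No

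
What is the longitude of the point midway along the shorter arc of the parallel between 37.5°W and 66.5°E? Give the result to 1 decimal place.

14.5°E

Signed shortest Δλ from -37.5° to +66.5° is +104.0°.
Midpoint longitude = -37.5° + (+104.0°)/2 = -37.5° + 52.0° = +14.5°.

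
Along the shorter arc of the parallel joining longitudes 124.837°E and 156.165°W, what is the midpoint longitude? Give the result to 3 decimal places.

164.336°E

Signed shortest Δλ from +124.837° to -156.165° is +78.998°.
Midpoint longitude = +124.837° + (+78.998°)/2 = +124.837° + 39.499° = +164.336°.
(The naïve average (+124.837 + -156.165)/2 = -15.664° is on the wrong side of the globe.)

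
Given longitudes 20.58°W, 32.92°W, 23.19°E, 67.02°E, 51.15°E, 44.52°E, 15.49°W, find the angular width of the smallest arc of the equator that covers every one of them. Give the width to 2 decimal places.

Sort the longitudes: -32.92°, -20.58°, -15.49°, +23.19°, +44.52°, +51.15°, +67.02°.
Eastward gaps between consecutive values (wrapping around): 12.34°, 5.09°, 38.68°, 21.33°, 6.63°, 15.87°, 260.06°.
Largest gap = 260.06° ⇒ minimal covering band is its complement: 360° − 260.06° = 99.94°.
Band runs from -32.92° eastward to +67.02°.

99.94°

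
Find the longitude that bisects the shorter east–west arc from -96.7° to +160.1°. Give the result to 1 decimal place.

-148.3°

Signed shortest Δλ from -96.7° to +160.1° is -103.2°.
Midpoint longitude = -96.7° + (-103.2°)/2 = -96.7° − 51.6° = -148.3°.
(The naïve average (-96.7 + +160.1)/2 = 31.7° is on the wrong side of the globe.)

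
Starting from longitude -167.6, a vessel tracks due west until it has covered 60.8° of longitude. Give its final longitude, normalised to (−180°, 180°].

Start at -167.6°; shift −60.8° → -228.4°.
-228.4° lies outside (−180°, 180°]; add 360° → +131.6°.

+131.6°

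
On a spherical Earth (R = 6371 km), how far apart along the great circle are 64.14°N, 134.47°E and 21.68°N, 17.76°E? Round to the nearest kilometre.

9047 km

Δλ = 17.76 − 134.47 = -116.71°.
Δφ = 21.68 − 64.14 = -42.46°.
a = sin²(Δφ/2) + cos φ₁ · cos φ₂ · sin²(Δλ/2) = 0.424876.
c = 2·atan2(√a, √(1−a)) = 1.41998 rad → d = 6371·c ≈ 9046.67 km.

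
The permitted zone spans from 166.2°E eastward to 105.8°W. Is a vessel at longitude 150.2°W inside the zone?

Yes

Band width going east from +166.2° to -105.8°: ((-105.8 − 166.2) mod 360) = 88.0°.
Offset of -150.2° east of the west edge: ((-150.2 − 166.2) mod 360) = 43.6°.
43.6° ≤ 88.0° ⇒ inside.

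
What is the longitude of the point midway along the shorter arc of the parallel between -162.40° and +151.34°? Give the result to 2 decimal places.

Signed shortest Δλ from -162.40° to +151.34° is -46.26°.
Midpoint longitude = -162.40° + (-46.26°)/2 = -162.40° − 23.13° = -185.53°.
Normalise into (−180°, 180°]: +174.47°.
(The naïve average (-162.40 + +151.34)/2 = -5.53° is on the wrong side of the globe.)

+174.47°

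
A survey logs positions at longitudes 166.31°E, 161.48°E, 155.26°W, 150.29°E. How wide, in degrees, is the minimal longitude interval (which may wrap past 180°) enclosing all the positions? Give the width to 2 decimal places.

Sort the longitudes: -155.26°, +150.29°, +161.48°, +166.31°.
Eastward gaps between consecutive values (wrapping around): 305.55°, 11.19°, 4.83°, 38.43°.
Largest gap = 305.55° ⇒ minimal covering band is its complement: 360° − 305.55° = 54.45°.
Band runs from +150.29° eastward to -155.26°, crossing the antimeridian.

54.45°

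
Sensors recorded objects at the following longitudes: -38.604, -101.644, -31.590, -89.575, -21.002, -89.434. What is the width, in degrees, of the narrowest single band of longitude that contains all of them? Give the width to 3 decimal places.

80.642°

Sort the longitudes: -101.644°, -89.575°, -89.434°, -38.604°, -31.590°, -21.002°.
Eastward gaps between consecutive values (wrapping around): 12.069°, 0.141°, 50.830°, 7.014°, 10.588°, 279.358°.
Largest gap = 279.358° ⇒ minimal covering band is its complement: 360° − 279.358° = 80.642°.
Band runs from -101.644° eastward to -21.002°.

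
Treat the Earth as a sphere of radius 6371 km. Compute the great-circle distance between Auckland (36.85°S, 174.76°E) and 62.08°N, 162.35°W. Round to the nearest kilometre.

11191 km

Δλ = -162.35 − 174.76 = -337.11°; wrapped into (−180°, 180°]: 22.89°.
Δφ = 62.08 − -36.85 = 98.93°.
a = sin²(Δφ/2) + cos φ₁ · cos φ₂ · sin²(Δλ/2) = 0.592367.
c = 2·atan2(√a, √(1−a)) = 1.75660 rad → d = 6371·c ≈ 11191.28 km.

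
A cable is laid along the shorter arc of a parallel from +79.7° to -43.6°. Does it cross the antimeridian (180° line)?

No

Signed shortest Δλ = ((-43.6 − 79.7 + 180) mod 360) − 180 = -123.3°.
Going west by 123.3° from +79.7° reaches -43.6° without touching 180°.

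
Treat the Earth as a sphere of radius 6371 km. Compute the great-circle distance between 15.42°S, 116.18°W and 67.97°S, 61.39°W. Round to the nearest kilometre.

Δλ = -61.39 − -116.18 = 54.79°.
Δφ = -67.97 − -15.42 = -52.55°.
a = sin²(Δφ/2) + cos φ₁ · cos φ₂ · sin²(Δλ/2) = 0.272519.
c = 2·atan2(√a, √(1−a)) = 1.09847 rad → d = 6371·c ≈ 6998.33 km.

6998 km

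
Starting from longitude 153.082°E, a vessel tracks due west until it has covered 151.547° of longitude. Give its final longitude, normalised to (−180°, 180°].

Start at +153.082°; shift −151.547° → +1.535°.
+1.535° already lies in (−180°, 180°].

1.535°E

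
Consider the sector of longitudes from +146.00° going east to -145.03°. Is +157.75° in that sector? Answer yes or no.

Band width going east from +146.00° to -145.03°: ((-145.03 − 146.00) mod 360) = 68.97°.
Offset of +157.75° east of the west edge: ((157.75 − 146.00) mod 360) = 11.75°.
11.75° ≤ 68.97° ⇒ inside.

Yes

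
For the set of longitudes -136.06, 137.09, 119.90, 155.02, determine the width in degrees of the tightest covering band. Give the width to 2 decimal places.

104.04°

Sort the longitudes: -136.06°, +119.90°, +137.09°, +155.02°.
Eastward gaps between consecutive values (wrapping around): 255.96°, 17.19°, 17.93°, 68.92°.
Largest gap = 255.96° ⇒ minimal covering band is its complement: 360° − 255.96° = 104.04°.
Band runs from +119.90° eastward to -136.06°, crossing the antimeridian.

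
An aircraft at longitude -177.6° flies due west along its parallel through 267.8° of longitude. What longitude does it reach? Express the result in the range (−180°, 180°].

Start at -177.6°; shift −267.8° → -445.4°.
-445.4° lies outside (−180°, 180°]; add 360° → -85.4°.

-85.4°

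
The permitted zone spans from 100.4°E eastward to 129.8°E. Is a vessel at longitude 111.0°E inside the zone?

Yes

Band width going east from +100.4° to +129.8°: ((129.8 − 100.4) mod 360) = 29.4°.
Offset of +111.0° east of the west edge: ((111.0 − 100.4) mod 360) = 10.6°.
10.6° ≤ 29.4° ⇒ inside.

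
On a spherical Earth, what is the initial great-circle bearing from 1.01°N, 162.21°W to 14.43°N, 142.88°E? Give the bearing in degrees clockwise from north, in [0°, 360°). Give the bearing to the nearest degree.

287°

Δλ = 142.88 − -162.21 = 305.09°; wrapped into (−180°, 180°]: -54.91°.
θ = atan2( sin Δλ · cos φ₂ , cos φ₁ · sin φ₂ − sin φ₁ · cos φ₂ · cos Δλ )
  = atan2(-0.79244, 0.23934) = -73.194° → normalised to [0°, 360°): 286.806°.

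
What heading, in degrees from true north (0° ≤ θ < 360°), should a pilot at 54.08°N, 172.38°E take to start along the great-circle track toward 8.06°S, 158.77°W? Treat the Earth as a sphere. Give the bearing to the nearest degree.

149°

Δλ = -158.77 − 172.38 = -331.15°; wrapped into (−180°, 180°]: 28.85°.
θ = atan2( sin Δλ · cos φ₂ , cos φ₁ · sin φ₂ − sin φ₁ · cos φ₂ · cos Δλ )
  = atan2(0.47775, -0.78457) = 148.661° → normalised to [0°, 360°): 148.661°.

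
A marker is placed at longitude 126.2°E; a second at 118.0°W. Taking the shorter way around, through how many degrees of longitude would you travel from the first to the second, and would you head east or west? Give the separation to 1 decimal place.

115.8° east

Raw difference: -118.0 − 126.2 = -244.2°.
Normalise into (−180°, 180°]: -244.2° + 360° = 115.8°.
Positive ⇒ the second point lies to the east; separation 115.8°.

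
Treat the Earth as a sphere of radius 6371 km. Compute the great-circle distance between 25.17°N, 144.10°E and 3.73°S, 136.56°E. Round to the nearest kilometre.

Δλ = 136.56 − 144.10 = -7.54°.
Δφ = -3.73 − 25.17 = -28.90°.
a = sin²(Δφ/2) + cos φ₁ · cos φ₂ · sin²(Δλ/2) = 0.066172.
c = 2·atan2(√a, √(1−a)) = 0.52033 rad → d = 6371·c ≈ 3315.02 km.

3315 km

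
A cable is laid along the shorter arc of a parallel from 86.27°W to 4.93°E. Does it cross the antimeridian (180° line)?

No

Signed shortest Δλ = ((4.93 − -86.27 + 180) mod 360) − 180 = 91.2°.
Going east by 91.2° from -86.27° reaches +4.93° without touching 180°.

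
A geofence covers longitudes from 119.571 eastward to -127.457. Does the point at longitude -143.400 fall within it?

Band width going east from +119.571° to -127.457°: ((-127.457 − 119.571) mod 360) = 112.972°.
Offset of -143.400° east of the west edge: ((-143.400 − 119.571) mod 360) = 97.029°.
97.029° ≤ 112.972° ⇒ inside.

Yes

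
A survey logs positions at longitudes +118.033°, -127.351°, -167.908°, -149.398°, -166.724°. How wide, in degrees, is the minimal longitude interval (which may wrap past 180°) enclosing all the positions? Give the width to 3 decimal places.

Sort the longitudes: -167.908°, -166.724°, -149.398°, -127.351°, +118.033°.
Eastward gaps between consecutive values (wrapping around): 1.184°, 17.326°, 22.047°, 245.384°, 74.059°.
Largest gap = 245.384° ⇒ minimal covering band is its complement: 360° − 245.384° = 114.616°.
Band runs from +118.033° eastward to -127.351°, crossing the antimeridian.

114.616°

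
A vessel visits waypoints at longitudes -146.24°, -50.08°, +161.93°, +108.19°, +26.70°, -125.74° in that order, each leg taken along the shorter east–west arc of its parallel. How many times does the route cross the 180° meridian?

Leg 1: -146.24° → -50.08°, shortest Δλ = 96.16° (east) — does not cross 180°.
Leg 2: -50.08° → +161.93°, shortest Δλ = -147.99° (west) — crosses 180°.
Leg 3: +161.93° → +108.19°, shortest Δλ = -53.74° (west) — does not cross 180°.
Leg 4: +108.19° → +26.70°, shortest Δλ = -81.49° (west) — does not cross 180°.
Leg 5: +26.70° → -125.74°, shortest Δλ = -152.44° (west) — does not cross 180°.
Total crossings: 1.

1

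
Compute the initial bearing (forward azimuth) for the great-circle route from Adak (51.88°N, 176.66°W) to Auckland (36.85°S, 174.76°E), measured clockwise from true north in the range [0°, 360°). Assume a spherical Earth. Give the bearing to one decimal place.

Δλ = 174.76 − -176.66 = 351.42°; wrapped into (−180°, 180°]: -8.58°.
θ = atan2( sin Δλ · cos φ₂ , cos φ₁ · sin φ₂ − sin φ₁ · cos φ₂ · cos Δλ )
  = atan2(-0.11938, -0.99271) = -173.143° → normalised to [0°, 360°): 186.857°.

186.9°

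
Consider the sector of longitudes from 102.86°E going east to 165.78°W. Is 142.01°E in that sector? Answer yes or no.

Band width going east from +102.86° to -165.78°: ((-165.78 − 102.86) mod 360) = 91.36°.
Offset of +142.01° east of the west edge: ((142.01 − 102.86) mod 360) = 39.15°.
39.15° ≤ 91.36° ⇒ inside.

Yes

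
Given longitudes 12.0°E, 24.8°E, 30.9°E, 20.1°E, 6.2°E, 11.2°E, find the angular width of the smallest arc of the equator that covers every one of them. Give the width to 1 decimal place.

Sort the longitudes: +6.2°, +11.2°, +12.0°, +20.1°, +24.8°, +30.9°.
Eastward gaps between consecutive values (wrapping around): 5.0°, 0.8°, 8.1°, 4.7°, 6.1°, 335.3°.
Largest gap = 335.3° ⇒ minimal covering band is its complement: 360° − 335.3° = 24.7°.
Band runs from +6.2° eastward to +30.9°.

24.7°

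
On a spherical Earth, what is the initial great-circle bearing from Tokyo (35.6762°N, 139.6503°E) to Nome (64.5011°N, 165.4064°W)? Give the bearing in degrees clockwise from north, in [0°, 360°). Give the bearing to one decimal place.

Δλ = -165.4064 − 139.6503 = -305.0567°; wrapped into (−180°, 180°]: 54.9433°.
θ = atan2( sin Δλ · cos φ₂ , cos φ₁ · sin φ₂ − sin φ₁ · cos φ₂ · cos Δλ )
  = atan2(0.35240, 0.58899) = 30.892° → normalised to [0°, 360°): 30.892°.

30.9°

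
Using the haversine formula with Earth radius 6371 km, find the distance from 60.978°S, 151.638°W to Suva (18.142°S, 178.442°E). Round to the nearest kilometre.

Δλ = 178.442 − -151.638 = 330.080°; wrapped into (−180°, 180°]: -29.920°.
Δφ = -18.142 − -60.978 = 42.836°.
a = sin²(Δφ/2) + cos φ₁ · cos φ₂ · sin²(Δλ/2) = 0.164071.
c = 2·atan2(√a, √(1−a)) = 0.83408 rad → d = 6371·c ≈ 5313.93 km.

5314 km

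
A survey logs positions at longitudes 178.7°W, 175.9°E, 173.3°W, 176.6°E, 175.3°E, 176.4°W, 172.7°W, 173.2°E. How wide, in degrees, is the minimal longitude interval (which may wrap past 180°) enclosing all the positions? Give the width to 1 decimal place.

Sort the longitudes: -178.7°, -176.4°, -173.3°, -172.7°, +173.2°, +175.3°, +175.9°, +176.6°.
Eastward gaps between consecutive values (wrapping around): 2.3°, 3.1°, 0.6°, 345.9°, 2.1°, 0.6°, 0.7°, 4.7°.
Largest gap = 345.9° ⇒ minimal covering band is its complement: 360° − 345.9° = 14.1°.
Band runs from +173.2° eastward to -172.7°, crossing the antimeridian.

14.1°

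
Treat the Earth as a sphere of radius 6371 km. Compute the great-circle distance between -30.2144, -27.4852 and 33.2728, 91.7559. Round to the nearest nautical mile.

Δλ = 91.7559 − -27.4852 = 119.2411°.
Δφ = 33.2728 − -30.2144 = 63.4872°.
a = sin²(Δφ/2) + cos φ₁ · cos φ₂ · sin²(Δλ/2) = 0.814507.
c = 2·atan2(√a, √(1−a)) = 2.25108 rad → d = 6371·c ≈ 14341.63 km ≈ 7743.86 nmi.

7744 nmi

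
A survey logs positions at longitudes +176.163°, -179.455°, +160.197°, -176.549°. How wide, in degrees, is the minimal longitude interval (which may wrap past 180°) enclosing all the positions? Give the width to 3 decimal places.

23.254°

Sort the longitudes: -179.455°, -176.549°, +160.197°, +176.163°.
Eastward gaps between consecutive values (wrapping around): 2.906°, 336.746°, 15.966°, 4.382°.
Largest gap = 336.746° ⇒ minimal covering band is its complement: 360° − 336.746° = 23.254°.
Band runs from +160.197° eastward to -176.549°, crossing the antimeridian.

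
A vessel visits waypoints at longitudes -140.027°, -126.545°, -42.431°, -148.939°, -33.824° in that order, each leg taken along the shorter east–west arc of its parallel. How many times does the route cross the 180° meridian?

Leg 1: -140.027° → -126.545°, shortest Δλ = 13.482° (east) — does not cross 180°.
Leg 2: -126.545° → -42.431°, shortest Δλ = 84.114° (east) — does not cross 180°.
Leg 3: -42.431° → -148.939°, shortest Δλ = -106.508° (west) — does not cross 180°.
Leg 4: -148.939° → -33.824°, shortest Δλ = 115.115° (east) — does not cross 180°.
Total crossings: 0.

0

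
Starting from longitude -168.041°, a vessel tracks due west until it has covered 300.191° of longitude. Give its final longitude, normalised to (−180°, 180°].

-108.232°

Start at -168.041°; shift −300.191° → -468.232°.
-468.232° lies outside (−180°, 180°]; add 360° → -108.232°.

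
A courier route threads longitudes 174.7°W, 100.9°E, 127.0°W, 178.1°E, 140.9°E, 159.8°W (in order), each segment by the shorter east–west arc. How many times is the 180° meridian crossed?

Leg 1: -174.7° → +100.9°, shortest Δλ = -84.4° (west) — crosses 180°.
Leg 2: +100.9° → -127.0°, shortest Δλ = 132.1° (east) — crosses 180°.
Leg 3: -127.0° → +178.1°, shortest Δλ = -54.9° (west) — crosses 180°.
Leg 4: +178.1° → +140.9°, shortest Δλ = -37.2° (west) — does not cross 180°.
Leg 5: +140.9° → -159.8°, shortest Δλ = 59.3° (east) — crosses 180°.
Total crossings: 4.

4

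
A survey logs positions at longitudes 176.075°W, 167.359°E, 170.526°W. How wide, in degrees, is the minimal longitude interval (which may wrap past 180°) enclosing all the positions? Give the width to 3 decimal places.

22.115°

Sort the longitudes: -176.075°, -170.526°, +167.359°.
Eastward gaps between consecutive values (wrapping around): 5.549°, 337.885°, 16.566°.
Largest gap = 337.885° ⇒ minimal covering band is its complement: 360° − 337.885° = 22.115°.
Band runs from +167.359° eastward to -170.526°, crossing the antimeridian.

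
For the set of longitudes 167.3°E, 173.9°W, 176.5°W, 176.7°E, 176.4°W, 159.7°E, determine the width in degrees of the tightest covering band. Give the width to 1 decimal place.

Sort the longitudes: -176.5°, -176.4°, -173.9°, +159.7°, +167.3°, +176.7°.
Eastward gaps between consecutive values (wrapping around): 0.1°, 2.5°, 333.6°, 7.6°, 9.4°, 6.8°.
Largest gap = 333.6° ⇒ minimal covering band is its complement: 360° − 333.6° = 26.4°.
Band runs from +159.7° eastward to -173.9°, crossing the antimeridian.

26.4°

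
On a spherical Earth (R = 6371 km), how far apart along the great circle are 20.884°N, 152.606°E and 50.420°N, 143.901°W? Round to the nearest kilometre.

Δλ = -143.901 − 152.606 = -296.507°; wrapped into (−180°, 180°]: 63.493°.
Δφ = 50.420 − 20.884 = 29.536°.
a = sin²(Δφ/2) + cos φ₁ · cos φ₂ · sin²(Δλ/2) = 0.229783.
c = 2·atan2(√a, √(1−a)) = 0.99984 rad → d = 6371·c ≈ 6370.00 km.

6370 km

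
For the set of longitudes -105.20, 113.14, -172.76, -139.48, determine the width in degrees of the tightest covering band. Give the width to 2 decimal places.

141.66°

Sort the longitudes: -172.76°, -139.48°, -105.20°, +113.14°.
Eastward gaps between consecutive values (wrapping around): 33.28°, 34.28°, 218.34°, 74.10°.
Largest gap = 218.34° ⇒ minimal covering band is its complement: 360° − 218.34° = 141.66°.
Band runs from +113.14° eastward to -105.20°, crossing the antimeridian.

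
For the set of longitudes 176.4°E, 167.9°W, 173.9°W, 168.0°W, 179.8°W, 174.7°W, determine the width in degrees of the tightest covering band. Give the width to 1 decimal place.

Sort the longitudes: -179.8°, -174.7°, -173.9°, -168.0°, -167.9°, +176.4°.
Eastward gaps between consecutive values (wrapping around): 5.1°, 0.8°, 5.9°, 0.1°, 344.3°, 3.8°.
Largest gap = 344.3° ⇒ minimal covering band is its complement: 360° − 344.3° = 15.7°.
Band runs from +176.4° eastward to -167.9°, crossing the antimeridian.

15.7°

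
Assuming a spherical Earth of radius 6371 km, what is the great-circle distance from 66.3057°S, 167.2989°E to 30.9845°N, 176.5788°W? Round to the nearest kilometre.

10905 km

Δλ = -176.5788 − 167.2989 = -343.8777°; wrapped into (−180°, 180°]: 16.1223°.
Δφ = 30.9845 − -66.3057 = 97.2902°.
a = sin²(Δφ/2) + cos φ₁ · cos φ₂ · sin²(Δλ/2) = 0.570222.
c = 2·atan2(√a, √(1−a)) = 1.71171 rad → d = 6371·c ≈ 10905.28 km.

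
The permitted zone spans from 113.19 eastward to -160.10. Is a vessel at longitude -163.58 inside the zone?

Band width going east from +113.19° to -160.10°: ((-160.10 − 113.19) mod 360) = 86.71°.
Offset of -163.58° east of the west edge: ((-163.58 − 113.19) mod 360) = 83.23°.
83.23° ≤ 86.71° ⇒ inside.

Yes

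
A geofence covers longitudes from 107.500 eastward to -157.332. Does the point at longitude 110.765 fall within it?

Band width going east from +107.500° to -157.332°: ((-157.332 − 107.500) mod 360) = 95.168°.
Offset of +110.765° east of the west edge: ((110.765 − 107.500) mod 360) = 3.265°.
3.265° ≤ 95.168° ⇒ inside.

Yes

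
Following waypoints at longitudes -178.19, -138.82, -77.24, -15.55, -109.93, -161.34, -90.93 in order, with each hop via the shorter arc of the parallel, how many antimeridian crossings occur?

0

Leg 1: -178.19° → -138.82°, shortest Δλ = 39.37° (east) — does not cross 180°.
Leg 2: -138.82° → -77.24°, shortest Δλ = 61.58° (east) — does not cross 180°.
Leg 3: -77.24° → -15.55°, shortest Δλ = 61.69° (east) — does not cross 180°.
Leg 4: -15.55° → -109.93°, shortest Δλ = -94.38° (west) — does not cross 180°.
Leg 5: -109.93° → -161.34°, shortest Δλ = -51.41° (west) — does not cross 180°.
Leg 6: -161.34° → -90.93°, shortest Δλ = 70.41° (east) — does not cross 180°.
Total crossings: 0.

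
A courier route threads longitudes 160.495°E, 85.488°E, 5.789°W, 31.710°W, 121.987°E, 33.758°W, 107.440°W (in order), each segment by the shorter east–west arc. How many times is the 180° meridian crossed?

0

Leg 1: +160.495° → +85.488°, shortest Δλ = -75.007° (west) — does not cross 180°.
Leg 2: +85.488° → -5.789°, shortest Δλ = -91.277° (west) — does not cross 180°.
Leg 3: -5.789° → -31.710°, shortest Δλ = -25.921° (west) — does not cross 180°.
Leg 4: -31.710° → +121.987°, shortest Δλ = 153.697° (east) — does not cross 180°.
Leg 5: +121.987° → -33.758°, shortest Δλ = -155.745° (west) — does not cross 180°.
Leg 6: -33.758° → -107.440°, shortest Δλ = -73.682° (west) — does not cross 180°.
Total crossings: 0.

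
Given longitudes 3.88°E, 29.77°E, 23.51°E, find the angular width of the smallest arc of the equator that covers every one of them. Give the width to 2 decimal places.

Sort the longitudes: +3.88°, +23.51°, +29.77°.
Eastward gaps between consecutive values (wrapping around): 19.63°, 6.26°, 334.11°.
Largest gap = 334.11° ⇒ minimal covering band is its complement: 360° − 334.11° = 25.89°.
Band runs from +3.88° eastward to +29.77°.

25.89°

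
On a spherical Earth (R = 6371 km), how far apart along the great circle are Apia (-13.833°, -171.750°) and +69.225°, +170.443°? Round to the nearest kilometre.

Δλ = 170.443 − -171.750 = 342.193°; wrapped into (−180°, 180°]: -17.807°.
Δφ = 69.225 − -13.833 = 83.058°.
a = sin²(Δφ/2) + cos φ₁ · cos φ₂ · sin²(Δλ/2) = 0.447818.
c = 2·atan2(√a, √(1−a)) = 1.46624 rad → d = 6371·c ≈ 9341.42 km.

9341 km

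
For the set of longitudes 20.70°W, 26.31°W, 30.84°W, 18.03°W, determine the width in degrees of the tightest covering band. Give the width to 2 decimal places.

Sort the longitudes: -30.84°, -26.31°, -20.70°, -18.03°.
Eastward gaps between consecutive values (wrapping around): 4.53°, 5.61°, 2.67°, 347.19°.
Largest gap = 347.19° ⇒ minimal covering band is its complement: 360° − 347.19° = 12.81°.
Band runs from -30.84° eastward to -18.03°.

12.81°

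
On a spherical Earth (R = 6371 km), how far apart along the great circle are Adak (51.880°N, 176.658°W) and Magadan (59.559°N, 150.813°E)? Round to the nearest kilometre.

Δλ = 150.813 − -176.658 = 327.471°; wrapped into (−180°, 180°]: -32.529°.
Δφ = 59.559 − 51.880 = 7.679°.
a = sin²(Δφ/2) + cos φ₁ · cos φ₂ · sin²(Δλ/2) = 0.029017.
c = 2·atan2(√a, √(1−a)) = 0.34236 rad → d = 6371·c ≈ 2181.15 km.

2181 km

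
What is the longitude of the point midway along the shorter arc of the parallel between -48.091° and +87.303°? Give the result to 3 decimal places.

Signed shortest Δλ from -48.091° to +87.303° is +135.394°.
Midpoint longitude = -48.091° + (+135.394°)/2 = -48.091° + 67.697° = +19.606°.

+19.606°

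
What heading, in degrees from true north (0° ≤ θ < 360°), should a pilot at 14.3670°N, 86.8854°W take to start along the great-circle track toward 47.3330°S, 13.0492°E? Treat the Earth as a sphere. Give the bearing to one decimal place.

135.7°

Δλ = 13.0492 − -86.8854 = 99.9346°.
θ = atan2( sin Δλ · cos φ₂ , cos φ₁ · sin φ₂ − sin φ₁ · cos φ₂ · cos Δλ )
  = atan2(0.66757, -0.68330) = 135.667° → normalised to [0°, 360°): 135.667°.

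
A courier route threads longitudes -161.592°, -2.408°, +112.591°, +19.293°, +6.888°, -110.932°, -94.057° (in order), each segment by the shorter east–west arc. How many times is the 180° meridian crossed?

Leg 1: -161.592° → -2.408°, shortest Δλ = 159.184° (east) — does not cross 180°.
Leg 2: -2.408° → +112.591°, shortest Δλ = 114.999° (east) — does not cross 180°.
Leg 3: +112.591° → +19.293°, shortest Δλ = -93.298° (west) — does not cross 180°.
Leg 4: +19.293° → +6.888°, shortest Δλ = -12.405° (west) — does not cross 180°.
Leg 5: +6.888° → -110.932°, shortest Δλ = -117.82° (west) — does not cross 180°.
Leg 6: -110.932° → -94.057°, shortest Δλ = 16.875° (east) — does not cross 180°.
Total crossings: 0.

0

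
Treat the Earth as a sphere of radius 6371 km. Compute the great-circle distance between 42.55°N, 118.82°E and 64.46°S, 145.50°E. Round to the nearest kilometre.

12126 km

Δλ = 145.50 − 118.82 = 26.68°.
Δφ = -64.46 − 42.55 = -107.01°.
a = sin²(Δφ/2) + cos φ₁ · cos φ₂ · sin²(Δλ/2) = 0.663178.
c = 2·atan2(√a, √(1−a)) = 1.90324 rad → d = 6371·c ≈ 12125.55 km.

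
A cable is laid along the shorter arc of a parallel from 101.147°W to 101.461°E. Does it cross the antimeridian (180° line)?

Naïve |101.461 − -101.147| = 202.608° > 180°, so the shorter arc goes the other way round — across 180°.
Signed shortest Δλ = ((101.461 − -101.147 + 180) mod 360) − 180 = -157.392°.
Going west by 157.392° from -101.147° passes through 180° before reaching +101.461°.

Yes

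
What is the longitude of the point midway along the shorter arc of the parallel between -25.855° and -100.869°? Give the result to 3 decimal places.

-63.362°

Signed shortest Δλ from -25.855° to -100.869° is -75.014°.
Midpoint longitude = -25.855° + (-75.014°)/2 = -25.855° − 37.507° = -63.362°.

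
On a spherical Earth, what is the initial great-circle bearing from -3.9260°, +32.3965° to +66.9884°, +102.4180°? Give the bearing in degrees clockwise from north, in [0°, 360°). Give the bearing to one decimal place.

Δλ = 102.4180 − 32.3965 = 70.0215°.
θ = atan2( sin Δλ · cos φ₂ , cos φ₁ · sin φ₂ − sin φ₁ · cos φ₂ · cos Δλ )
  = atan2(0.36739, 0.92741) = 21.611° → normalised to [0°, 360°): 21.611°.

21.6°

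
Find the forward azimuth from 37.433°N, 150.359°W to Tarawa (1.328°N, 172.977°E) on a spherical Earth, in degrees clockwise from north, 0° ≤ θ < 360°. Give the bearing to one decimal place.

231.8°

Δλ = 172.977 − -150.359 = 323.336°; wrapped into (−180°, 180°]: -36.664°.
θ = atan2( sin Δλ · cos φ₂ , cos φ₁ · sin φ₂ − sin φ₁ · cos φ₂ · cos Δλ )
  = atan2(-0.59696, -0.46904) = -128.157° → normalised to [0°, 360°): 231.843°.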